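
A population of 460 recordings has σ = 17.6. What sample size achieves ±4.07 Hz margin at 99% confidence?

Without FPC: n₀ = (2.576×17.6/4.07)² = 124.088. With FPC: n = n₀N/(n₀+N-1) = 97.9 → n = 98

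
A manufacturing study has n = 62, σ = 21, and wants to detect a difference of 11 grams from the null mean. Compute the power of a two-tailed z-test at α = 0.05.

SE = σ/√n = 21/√62 = 2.667. Non-centrality λ = d/SE = 11/2.667 = 4.124. Power ≈ Φ(λ - z_{α/2}) = Φ(4.124 - 1.96) = Φ(2.164) = 0.985.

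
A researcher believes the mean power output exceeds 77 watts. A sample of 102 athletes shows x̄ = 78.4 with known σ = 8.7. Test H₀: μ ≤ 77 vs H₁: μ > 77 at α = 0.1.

z = 1.625. Critical value: 1.28. Reject H₀.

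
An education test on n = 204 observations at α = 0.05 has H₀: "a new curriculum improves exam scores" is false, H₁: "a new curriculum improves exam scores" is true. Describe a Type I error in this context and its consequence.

Type I error: rejecting H₀ when it is true — concluding that a new curriculum improves exam scores when in fact it is not. Consequence: adopting a curriculum that gives no real benefit — disruption for nothing.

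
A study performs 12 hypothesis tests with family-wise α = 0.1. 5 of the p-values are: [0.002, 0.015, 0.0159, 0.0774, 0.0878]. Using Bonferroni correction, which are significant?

Bonferroni α = 0.1/12 = 0.00833. Significant p-values: [0.002]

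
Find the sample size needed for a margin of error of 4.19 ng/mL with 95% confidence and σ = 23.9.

n = (z*σ/E)² = (1.96×23.9/4.19)² = 125.0 → n = 125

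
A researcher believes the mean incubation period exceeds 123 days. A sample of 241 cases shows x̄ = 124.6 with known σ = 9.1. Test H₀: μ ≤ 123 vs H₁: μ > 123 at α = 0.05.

z = 2.73. Critical value: 1.645. Reject H₀.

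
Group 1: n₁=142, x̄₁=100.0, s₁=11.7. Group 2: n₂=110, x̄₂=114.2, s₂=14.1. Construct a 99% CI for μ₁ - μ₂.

Difference = -14.2. SE = √(11.7²/142 + 14.1²/110) = 1.665. CI = (-18.49, -9.91)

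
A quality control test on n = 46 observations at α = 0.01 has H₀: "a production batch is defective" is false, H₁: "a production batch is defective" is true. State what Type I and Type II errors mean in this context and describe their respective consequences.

Type I (false positive): concluding that a production batch is defective when it is not — scrapping a good batch — wasted material and cost for no reason. Type II (false negative): failing to conclude that a production batch is defective when it is — shipping a defective batch — faulty products reach customers. Which is costlier depends on domain priorities and is a judgement call rather than a statistical fact.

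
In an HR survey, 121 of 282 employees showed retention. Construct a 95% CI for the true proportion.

p̂ = 0.429. CI = p̂ ± z*√(p̂(1-p̂)/n) = (0.371, 0.487)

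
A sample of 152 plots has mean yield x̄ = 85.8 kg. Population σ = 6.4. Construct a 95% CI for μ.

CI = x̄ ± z*(σ/√n) = 85.8 ± 1.96(6.4/√152) = 85.8 ± 1.02 = (84.78, 86.82)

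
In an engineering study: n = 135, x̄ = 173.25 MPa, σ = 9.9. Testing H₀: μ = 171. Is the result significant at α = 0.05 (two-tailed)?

z = (173.25 - 171)/(9.9/√135) = 2.641. Since |z| > 1.96, significant at α = 0.05.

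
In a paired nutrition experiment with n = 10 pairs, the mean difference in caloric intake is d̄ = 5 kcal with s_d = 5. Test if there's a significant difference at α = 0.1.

t = d̄/(s_d/√n) = 5/(5/√10) = 3.162. df = 9, critical t = ±1.833. Reject H₀.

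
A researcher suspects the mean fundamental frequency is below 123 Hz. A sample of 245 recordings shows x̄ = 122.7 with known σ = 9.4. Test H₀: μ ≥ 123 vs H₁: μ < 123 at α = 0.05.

z = -0.5. Critical value: -1.645. Fail to reject H₀.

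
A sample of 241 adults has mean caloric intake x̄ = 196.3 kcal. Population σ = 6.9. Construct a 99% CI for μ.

CI = x̄ ± z*(σ/√n) = 196.3 ± 2.576(6.9/√241) = 196.3 ± 1.14 = (195.16, 197.44)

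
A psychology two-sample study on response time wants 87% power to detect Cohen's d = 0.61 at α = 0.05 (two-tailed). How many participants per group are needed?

z_{α/2} = 1.96, z_β = Φ⁻¹(0.87) = 1.126. For medium effect (d = 0.61): n per group = 2(z_{α/2} + z_β)²/d² = 2(1.96 + 1.126)²/0.61² = 51.2 → 52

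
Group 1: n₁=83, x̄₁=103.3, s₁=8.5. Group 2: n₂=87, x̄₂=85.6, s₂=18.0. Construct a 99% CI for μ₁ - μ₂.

Difference = 17.7. SE = √(8.5²/83 + 18.0²/87) = 2.144. CI = (12.18, 23.22)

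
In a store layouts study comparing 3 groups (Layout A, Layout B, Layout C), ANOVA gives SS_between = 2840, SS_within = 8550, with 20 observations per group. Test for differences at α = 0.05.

df_between = 2, df_within = 57. F = MS_between/MS_within = 1420.0/150.0 = 9.467. F_crit ≈ 3.159. Reject H₀. At least one mean differs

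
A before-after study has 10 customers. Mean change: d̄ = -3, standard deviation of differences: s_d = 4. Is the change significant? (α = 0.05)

t = d̄/(s_d/√n) = -3/(4/√10) = -2.372. df = 9, critical t = ±2.262. Reject H₀.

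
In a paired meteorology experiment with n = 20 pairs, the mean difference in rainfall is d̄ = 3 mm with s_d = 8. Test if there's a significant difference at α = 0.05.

t = d̄/(s_d/√n) = 3/(8/√20) = 1.677. df = 19, critical t = ±2.093. Fail to reject H₀.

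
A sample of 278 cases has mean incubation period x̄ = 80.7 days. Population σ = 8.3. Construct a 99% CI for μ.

CI = x̄ ± z*(σ/√n) = 80.7 ± 2.576(8.3/√278) = 80.7 ± 1.28 = (79.42, 81.98)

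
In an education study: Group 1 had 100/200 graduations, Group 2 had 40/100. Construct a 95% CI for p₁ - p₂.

p̂₁ = 0.5, p̂₂ = 0.4. Difference = 0.1. CI = (-0.018, 0.218)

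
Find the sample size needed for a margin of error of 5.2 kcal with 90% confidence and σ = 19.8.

n = (z*σ/E)² = (1.645×19.8/5.2)² = 39.2 → n = 40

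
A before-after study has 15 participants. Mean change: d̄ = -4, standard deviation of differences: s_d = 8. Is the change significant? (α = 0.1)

t = d̄/(s_d/√n) = -4/(8/√15) = -1.936. df = 14, critical t = ±1.761. Reject H₀.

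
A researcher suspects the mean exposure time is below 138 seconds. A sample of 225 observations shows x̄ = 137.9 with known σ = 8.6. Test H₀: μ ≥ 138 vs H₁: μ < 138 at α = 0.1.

z = -0.174. Critical value: -1.28. Fail to reject H₀.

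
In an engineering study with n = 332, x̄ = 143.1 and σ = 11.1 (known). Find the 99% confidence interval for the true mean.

CI = x̄ ± z*(σ/√n) = 143.1 ± 2.576(11.1/√332) = 143.1 ± 1.57 = (141.53, 144.67)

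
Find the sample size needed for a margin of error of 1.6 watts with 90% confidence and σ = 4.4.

n = (z*σ/E)² = (1.645×4.4/1.6)² = 20.5 → n = 21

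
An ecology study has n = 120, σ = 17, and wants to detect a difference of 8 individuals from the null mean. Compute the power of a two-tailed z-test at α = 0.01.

SE = σ/√n = 17/√120 = 1.552. Non-centrality λ = d/SE = 8/1.552 = 5.155. Power ≈ Φ(λ - z_{α/2}) = Φ(5.155 - 2.576) = Φ(2.579) = 0.995.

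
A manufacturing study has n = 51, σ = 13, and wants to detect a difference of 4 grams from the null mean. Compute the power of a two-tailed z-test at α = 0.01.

SE = σ/√n = 13/√51 = 1.82. Non-centrality λ = d/SE = 4/1.82 = 2.197. Power ≈ Φ(λ - z_{α/2}) = Φ(2.197 - 2.576) = Φ(-0.379) = 0.352.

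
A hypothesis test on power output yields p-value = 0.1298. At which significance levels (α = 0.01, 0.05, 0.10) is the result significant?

p = 0.1298. Not significant at any of the given levels.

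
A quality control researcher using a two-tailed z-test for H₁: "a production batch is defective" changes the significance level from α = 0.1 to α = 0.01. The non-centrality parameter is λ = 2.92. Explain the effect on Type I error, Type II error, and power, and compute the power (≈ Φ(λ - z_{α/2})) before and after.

Decreasing α from 0.1 to 0.01:
• Type I error rate decreases (α is the Type I rate by definition).
• Critical value moves from z_{α/2} = 1.645 to 2.576, so power = Φ(λ - z_{α/2}) goes from Φ(2.92 - 1.645) = 0.899 to Φ(2.92 - 2.576) = 0.635.
• Type II error rate β = 1 - power therefore increases (0.101 → 0.365).
Appropriate when false positives are costly — here, scrapping a good batch — wasted material and cost for no reason.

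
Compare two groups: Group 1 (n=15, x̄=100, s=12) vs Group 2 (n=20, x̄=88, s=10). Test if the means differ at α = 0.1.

Pooled sp = 10.89. t = 3.225, df = 33. Critical t = ±1.692. Reject H₀.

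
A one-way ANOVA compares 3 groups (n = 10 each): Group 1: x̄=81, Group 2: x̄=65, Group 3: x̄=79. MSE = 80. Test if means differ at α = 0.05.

Grand mean = 75.0. SS_between = 1520.0, MS_between = 760.0. F = 9.5, F_crit ≈ 3.354. Reject H₀.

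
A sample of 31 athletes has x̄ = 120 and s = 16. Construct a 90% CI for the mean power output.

CI = x̄ ± t*(s/√n) = 120 ± 1.697(16/√31) = (115.12, 124.88)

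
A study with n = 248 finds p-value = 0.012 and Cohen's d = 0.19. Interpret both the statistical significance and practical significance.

Statistically significant (p = 0.012 < 0.05). Cohen's d = 0.19 indicates a very small effect size. Both statistical and practical significance should be considered.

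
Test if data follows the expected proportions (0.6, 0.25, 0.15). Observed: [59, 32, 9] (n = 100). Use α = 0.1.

Expected: [60.0, 25.0, 15.0]. χ² = 4.377. df = 2, critical = 4.605. Fail to reject H₀.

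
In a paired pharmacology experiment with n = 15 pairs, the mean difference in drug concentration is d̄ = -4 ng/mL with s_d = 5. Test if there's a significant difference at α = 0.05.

t = d̄/(s_d/√n) = -4/(5/√15) = -3.098. df = 14, critical t = ±2.145. Reject H₀.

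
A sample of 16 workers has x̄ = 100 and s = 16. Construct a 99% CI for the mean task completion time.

CI = x̄ ± t*(s/√n) = 100 ± 2.947(16/√16) = (88.21, 111.79)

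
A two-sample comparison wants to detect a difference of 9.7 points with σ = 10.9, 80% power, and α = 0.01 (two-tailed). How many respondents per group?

n per group = 2(z_α/2 + z_β)²σ²/d² = 2×(2.576 + 0.84)²×10.9²/9.7² = 29.5 → n = 30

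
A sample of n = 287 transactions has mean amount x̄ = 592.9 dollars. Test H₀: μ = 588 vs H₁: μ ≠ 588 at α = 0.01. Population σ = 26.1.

z = (x̄ - μ₀)/(σ/√n) = (592.9 - 588)/(26.1/√287) = 3.181. Critical value: ±2.576. Since |3.181| > 2.576, Reject H₀.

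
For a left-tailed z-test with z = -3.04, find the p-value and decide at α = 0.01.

p = P(Z < -3.04) = Φ(-3.04) ≈ 0.0012. Since p < 0.01, reject H₀ (significant) at α = 0.01.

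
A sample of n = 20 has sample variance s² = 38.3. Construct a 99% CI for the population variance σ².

df = 19. χ²_{0.005} = 38.582, χ²_{0.995} = 6.844. CI for σ² = ((n-1)s²/χ²_{α/2}, (n-1)s²/χ²_{1-α/2}) = (19·38.3/38.582, 19·38.3/6.844) = (18.86, 106.33)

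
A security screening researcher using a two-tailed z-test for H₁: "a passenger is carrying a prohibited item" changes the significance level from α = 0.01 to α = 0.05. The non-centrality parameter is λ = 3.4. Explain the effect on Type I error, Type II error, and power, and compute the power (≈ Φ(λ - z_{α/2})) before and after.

Increasing α from 0.01 to 0.05:
• Type I error rate increases (α is the Type I rate by definition).
• Critical value moves from z_{α/2} = 2.576 to 1.96, so power = Φ(λ - z_{α/2}) goes from Φ(3.4 - 2.576) = 0.795 to Φ(3.4 - 1.96) = 0.925.
• Type II error rate β = 1 - power therefore decreases (0.205 → 0.075).
Appropriate when false negatives are costly — here, letting a prohibited item through — security breach.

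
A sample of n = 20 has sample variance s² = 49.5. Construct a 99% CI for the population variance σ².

df = 19. χ²_{0.005} = 38.582, χ²_{0.995} = 6.844. CI for σ² = ((n-1)s²/χ²_{α/2}, (n-1)s²/χ²_{1-α/2}) = (19·49.5/38.582, 19·49.5/6.844) = (24.38, 137.42)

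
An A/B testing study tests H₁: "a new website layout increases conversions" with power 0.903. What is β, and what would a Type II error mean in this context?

β = 1 - power = 1 - 0.903 = 0.097. A Type II error is failing to reject H₀ when H₀ is false (false negative) — here, failing to conclude that a new website layout increases conversions when in fact it is true. Consequence: discarding a layout that would have improved conversions — lost revenue.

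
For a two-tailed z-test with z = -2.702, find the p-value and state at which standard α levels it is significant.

p = 2·P(Z > |-2.702|) = 2·(1 - Φ(2.702)) ≈ 0.0069. Significant at α = 0.1; Significant at α = 0.05; Significant at α = 0.01.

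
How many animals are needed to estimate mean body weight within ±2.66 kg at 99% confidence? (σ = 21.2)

n = (z*σ/E)² = (2.576×21.2/2.66)² = 421.5 → n = 422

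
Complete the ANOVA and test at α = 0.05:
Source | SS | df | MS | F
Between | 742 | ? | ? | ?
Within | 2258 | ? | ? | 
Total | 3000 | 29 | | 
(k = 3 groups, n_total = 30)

df_between = 2, df_within = 27. MS_between = 371.0, MS_within = 83.63. F = 4.436, F_crit ≈ 3.354. Reject H₀.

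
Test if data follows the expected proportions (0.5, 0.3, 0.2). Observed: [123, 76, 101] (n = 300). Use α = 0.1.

Expected: [150.0, 90.0, 60.0]. χ² = 35.054. df = 2, critical = 4.605. Reject H₀.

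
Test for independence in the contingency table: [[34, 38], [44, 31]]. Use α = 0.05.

χ² = 1.932. df = 1, critical = 3.841. Fail to reject H₀. No evidence of dependence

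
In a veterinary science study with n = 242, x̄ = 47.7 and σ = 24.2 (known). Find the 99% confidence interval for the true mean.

CI = x̄ ± z*(σ/√n) = 47.7 ± 2.576(24.2/√242) = 47.7 ± 4.01 = (43.69, 51.71)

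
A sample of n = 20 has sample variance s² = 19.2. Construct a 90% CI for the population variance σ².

df = 19. χ²_{0.05} = 30.144, χ²_{0.95} = 10.117. CI for σ² = ((n-1)s²/χ²_{α/2}, (n-1)s²/χ²_{1-α/2}) = (19·19.2/30.144, 19·19.2/10.117) = (12.1, 36.06)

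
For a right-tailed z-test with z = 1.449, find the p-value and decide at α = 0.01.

p = P(Z > 1.449) = 1 - Φ(1.449) ≈ 0.0737. Since p ≥ 0.01, fail to reject H₀ (not significant) at α = 0.01.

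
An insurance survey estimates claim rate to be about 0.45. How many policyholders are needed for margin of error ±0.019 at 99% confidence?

n = z²p(1-p)/E² = 2.576²×0.45×0.55/0.019² = 4549.5 → n = 4550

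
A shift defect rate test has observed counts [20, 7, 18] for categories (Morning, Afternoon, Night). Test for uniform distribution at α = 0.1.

Expected = 15 each. χ² = Σ(O-E)²/E = 6.533. df = 2, critical value = 4.605. Reject H₀.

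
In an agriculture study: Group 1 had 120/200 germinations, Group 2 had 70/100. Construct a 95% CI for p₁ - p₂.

p̂₁ = 0.6, p̂₂ = 0.7. Difference = -0.1. CI = (-0.213, 0.013)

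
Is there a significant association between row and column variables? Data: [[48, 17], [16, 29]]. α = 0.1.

χ² = 16.024. df = 1, critical = 2.706. Reject H₀. Variables are dependent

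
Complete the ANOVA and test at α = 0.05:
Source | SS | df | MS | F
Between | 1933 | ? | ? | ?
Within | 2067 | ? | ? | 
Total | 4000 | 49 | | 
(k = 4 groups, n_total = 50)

df_between = 3, df_within = 46. MS_between = 644.33, MS_within = 44.93. F = 14.339, F_crit ≈ 2.807. Reject H₀.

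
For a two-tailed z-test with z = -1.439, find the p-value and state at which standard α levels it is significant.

p = 2·P(Z > |-1.439|) = 2·(1 - Φ(1.439)) ≈ 0.1502. Not significant at any standard level.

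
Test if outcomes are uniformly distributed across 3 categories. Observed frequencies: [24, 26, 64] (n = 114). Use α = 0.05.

Expected = 38 each. χ² = Σ(O-E)²/E = 26.737. df = 2, critical value = 5.991. Reject H₀.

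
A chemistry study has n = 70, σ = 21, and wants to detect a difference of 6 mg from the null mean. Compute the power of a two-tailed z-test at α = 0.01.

SE = σ/√n = 21/√70 = 2.51. Non-centrality λ = d/SE = 6/2.51 = 2.39. Power ≈ Φ(λ - z_{α/2}) = Φ(2.39 - 2.576) = Φ(-0.186) = 0.426.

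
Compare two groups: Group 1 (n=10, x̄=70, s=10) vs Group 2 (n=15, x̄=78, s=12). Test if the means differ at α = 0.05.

Pooled sp = 11.26. t = -1.74, df = 23. Critical t = ±2.069. Fail to reject H₀.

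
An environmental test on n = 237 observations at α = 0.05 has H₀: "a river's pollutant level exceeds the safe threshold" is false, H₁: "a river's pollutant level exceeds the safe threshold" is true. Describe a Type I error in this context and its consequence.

Type I error: rejecting H₀ when it is true — concluding that a river's pollutant level exceeds the safe threshold when in fact it is not. Consequence: shutting down a compliant factory unnecessarily.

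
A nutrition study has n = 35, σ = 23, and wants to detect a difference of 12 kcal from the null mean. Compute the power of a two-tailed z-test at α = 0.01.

SE = σ/√n = 23/√35 = 3.888. Non-centrality λ = d/SE = 12/3.888 = 3.087. Power ≈ Φ(λ - z_{α/2}) = Φ(3.087 - 2.576) = Φ(0.511) = 0.695.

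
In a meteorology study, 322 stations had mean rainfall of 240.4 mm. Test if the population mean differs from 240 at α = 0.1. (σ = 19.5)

z = (x̄ - μ₀)/(σ/√n) = (240.4 - 240)/(19.5/√322) = 0.368. Critical value: ±1.645. Since |0.368| ≤ 1.645, Fail to reject H₀.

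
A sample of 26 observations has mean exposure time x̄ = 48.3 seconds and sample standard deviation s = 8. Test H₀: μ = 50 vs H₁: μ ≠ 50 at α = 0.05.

t = (x̄ - μ₀)/(s/√n) = (48.3 - 50)/(8/√26) = -1.084. df = 25, critical t = ±2.06. Fail to reject H₀.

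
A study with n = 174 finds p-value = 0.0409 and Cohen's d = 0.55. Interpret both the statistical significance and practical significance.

Statistically significant (p = 0.0409 < 0.05). Cohen's d = 0.55 indicates a medium effect size. Both statistical and practical significance should be considered.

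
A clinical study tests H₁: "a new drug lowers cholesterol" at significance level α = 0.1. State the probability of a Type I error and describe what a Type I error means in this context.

P(Type I error) = α = 0.1. A Type I error is rejecting H₀ when H₀ is actually true (false positive) — here, concluding that a new drug lowers cholesterol when in fact this is not the case. Consequence: approving an ineffective drug — patients take a useless medication and may skip effective alternatives.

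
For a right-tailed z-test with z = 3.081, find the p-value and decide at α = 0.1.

p = P(Z > 3.081) = 1 - Φ(3.081) ≈ 0.001. Since p < 0.1, reject H₀ (significant) at α = 0.1.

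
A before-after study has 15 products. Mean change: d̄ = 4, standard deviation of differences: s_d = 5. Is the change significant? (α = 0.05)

t = d̄/(s_d/√n) = 4/(5/√15) = 3.098. df = 14, critical t = ±2.145. Reject H₀.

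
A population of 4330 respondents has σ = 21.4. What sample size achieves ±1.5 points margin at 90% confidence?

Without FPC: n₀ = (1.645×21.4/1.5)² = 550.778. With FPC: n = n₀N/(n₀+N-1) = 488.7 → n = 489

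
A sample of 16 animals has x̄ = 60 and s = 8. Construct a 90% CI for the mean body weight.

CI = x̄ ± t*(s/√n) = 60 ± 1.753(8/√16) = (56.49, 63.51)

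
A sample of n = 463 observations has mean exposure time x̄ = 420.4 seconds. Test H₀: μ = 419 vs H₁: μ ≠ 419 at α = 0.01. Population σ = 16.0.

z = (x̄ - μ₀)/(σ/√n) = (420.4 - 419)/(16.0/√463) = 1.883. Critical value: ±2.576. Since |1.883| ≤ 2.576, Fail to reject H₀.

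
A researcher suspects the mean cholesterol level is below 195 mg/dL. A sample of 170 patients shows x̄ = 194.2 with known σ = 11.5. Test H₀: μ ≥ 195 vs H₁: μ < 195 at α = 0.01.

z = -0.907. Critical value: -2.33. Fail to reject H₀.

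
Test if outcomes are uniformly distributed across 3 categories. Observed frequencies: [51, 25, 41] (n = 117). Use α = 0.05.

Expected = 39 each. χ² = Σ(O-E)²/E = 8.821. df = 2, critical value = 5.991. Reject H₀.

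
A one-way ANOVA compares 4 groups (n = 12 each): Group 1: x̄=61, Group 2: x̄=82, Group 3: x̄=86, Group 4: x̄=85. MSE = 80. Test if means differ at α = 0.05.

Grand mean = 78.5. SS_between = 5004.0, MS_between = 1668.0. F = 20.85, F_crit ≈ 2.816. Reject H₀.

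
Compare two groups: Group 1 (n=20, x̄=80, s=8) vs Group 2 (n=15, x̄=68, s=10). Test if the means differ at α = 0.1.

Pooled sp = 8.9. t = 3.946, df = 33. Critical t = ±1.692. Reject H₀.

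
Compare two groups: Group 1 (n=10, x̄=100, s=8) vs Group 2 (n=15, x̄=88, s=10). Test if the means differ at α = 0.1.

Pooled sp = 9.27. t = 3.171, df = 23. Critical t = ±1.714. Reject H₀.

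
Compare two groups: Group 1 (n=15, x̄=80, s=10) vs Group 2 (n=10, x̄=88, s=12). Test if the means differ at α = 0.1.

Pooled sp = 10.83. t = -1.81, df = 23. Critical t = ±1.714. Reject H₀.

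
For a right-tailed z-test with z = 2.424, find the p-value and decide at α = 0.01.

p = P(Z > 2.424) = 1 - Φ(2.424) ≈ 0.0077. Since p < 0.01, reject H₀ (significant) at α = 0.01.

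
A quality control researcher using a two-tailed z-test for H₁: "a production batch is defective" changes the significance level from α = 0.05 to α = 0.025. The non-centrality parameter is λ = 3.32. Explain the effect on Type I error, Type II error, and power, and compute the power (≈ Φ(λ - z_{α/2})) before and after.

Decreasing α from 0.05 to 0.025:
• Type I error rate decreases (α is the Type I rate by definition).
• Critical value moves from z_{α/2} = 1.96 to 2.241, so power = Φ(λ - z_{α/2}) goes from Φ(3.32 - 1.96) = 0.913 to Φ(3.32 - 2.241) = 0.86.
• Type II error rate β = 1 - power therefore increases (0.087 → 0.14).
Appropriate when false positives are costly — here, scrapping a good batch — wasted material and cost for no reason.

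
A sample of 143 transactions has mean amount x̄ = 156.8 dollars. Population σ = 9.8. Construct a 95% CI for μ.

CI = x̄ ± z*(σ/√n) = 156.8 ± 1.96(9.8/√143) = 156.8 ± 1.61 = (155.19, 158.41)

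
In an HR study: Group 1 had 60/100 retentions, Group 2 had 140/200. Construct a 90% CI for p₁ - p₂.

p̂₁ = 0.6, p̂₂ = 0.7. Difference = -0.1. CI = (-0.197, -0.003)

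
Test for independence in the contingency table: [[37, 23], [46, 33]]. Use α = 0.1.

χ² = 0.168. df = 1, critical = 2.706. Fail to reject H₀. No evidence of dependence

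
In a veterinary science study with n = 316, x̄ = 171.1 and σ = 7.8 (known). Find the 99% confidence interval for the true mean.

CI = x̄ ± z*(σ/√n) = 171.1 ± 2.576(7.8/√316) = 171.1 ± 1.13 = (169.97, 172.23)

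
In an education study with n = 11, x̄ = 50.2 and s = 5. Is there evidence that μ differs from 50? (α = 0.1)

t = (x̄ - μ₀)/(s/√n) = (50.2 - 50)/(5/√11) = 0.133. df = 10, critical t = ±1.812. Fail to reject H₀.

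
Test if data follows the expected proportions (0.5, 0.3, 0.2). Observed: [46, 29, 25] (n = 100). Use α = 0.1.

Expected: [50.0, 30.0, 20.0]. χ² = 1.603. df = 2, critical = 4.605. Fail to reject H₀.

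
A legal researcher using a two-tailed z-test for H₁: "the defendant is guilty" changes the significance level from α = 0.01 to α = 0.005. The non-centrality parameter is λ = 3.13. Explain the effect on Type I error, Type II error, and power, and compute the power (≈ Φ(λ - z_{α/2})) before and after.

Decreasing α from 0.01 to 0.005:
• Type I error rate decreases (α is the Type I rate by definition).
• Critical value moves from z_{α/2} = 2.576 to 2.807, so power = Φ(λ - z_{α/2}) goes from Φ(3.13 - 2.576) = 0.71 to Φ(3.13 - 2.807) = 0.627.
• Type II error rate β = 1 - power therefore increases (0.29 → 0.373).
Appropriate when false positives are costly — here, convicting an innocent person.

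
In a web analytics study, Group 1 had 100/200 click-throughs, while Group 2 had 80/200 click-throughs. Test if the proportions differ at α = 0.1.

p̂₁ = 0.5, p̂₂ = 0.4, pooled p̂ = 0.45. z = 2.01. Critical: ±1.645. Reject H₀.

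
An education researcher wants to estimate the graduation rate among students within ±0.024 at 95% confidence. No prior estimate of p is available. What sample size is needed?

Conservative approach: use p = 0.5 (maximizes p(1-p) = 0.25). n = z²(0.25)/E² = 1.96²×0.25/0.024² = 1667.4 → n = 1668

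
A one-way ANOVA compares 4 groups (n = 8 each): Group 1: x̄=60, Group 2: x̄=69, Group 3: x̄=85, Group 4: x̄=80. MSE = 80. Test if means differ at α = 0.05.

Grand mean = 73.5. SS_between = 3016.0, MS_between = 1005.33. F = 12.567, F_crit ≈ 2.947. Reject H₀.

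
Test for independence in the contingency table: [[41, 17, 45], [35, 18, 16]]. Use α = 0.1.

χ² = 7.876. df = 2, critical = 4.605. Reject H₀. Variables are dependent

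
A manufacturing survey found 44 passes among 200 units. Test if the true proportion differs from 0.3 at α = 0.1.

p̂ = 0.22, p₀ = 0.3. z = (p̂ - p₀)/√(p₀(1-p₀)/n) = -2.469. Critical: ±1.645. Reject H₀.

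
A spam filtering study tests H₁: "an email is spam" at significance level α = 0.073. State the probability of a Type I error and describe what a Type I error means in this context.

P(Type I error) = α = 0.073. A Type I error is rejecting H₀ when H₀ is actually true (false positive) — here, concluding that an email is spam when in fact this is not the case. Consequence: a legitimate email is sent to the spam folder and the user misses it.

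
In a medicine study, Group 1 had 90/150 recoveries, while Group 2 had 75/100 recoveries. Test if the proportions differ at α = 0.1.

p̂₁ = 0.6, p̂₂ = 0.75, pooled p̂ = 0.66. z = -2.453. Critical: ±1.645. Reject H₀.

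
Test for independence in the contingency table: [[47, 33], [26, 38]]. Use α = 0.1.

χ² = 4.673. df = 1, critical = 2.706. Reject H₀. Variables are dependent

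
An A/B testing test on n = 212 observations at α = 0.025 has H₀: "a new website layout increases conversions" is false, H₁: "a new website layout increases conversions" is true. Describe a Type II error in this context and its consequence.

Type II error: failing to reject H₀ when it is false — concluding that a new website layout increases conversions is not supported when in fact it is. Consequence: discarding a layout that would have improved conversions — lost revenue.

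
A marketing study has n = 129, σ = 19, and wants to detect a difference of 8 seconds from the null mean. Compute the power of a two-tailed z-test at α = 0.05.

SE = σ/√n = 19/√129 = 1.673. Non-centrality λ = d/SE = 8/1.673 = 4.782. Power ≈ Φ(λ - z_{α/2}) = Φ(4.782 - 1.96) = Φ(2.822) = 0.998.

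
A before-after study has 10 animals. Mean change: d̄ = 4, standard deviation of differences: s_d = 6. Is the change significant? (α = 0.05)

t = d̄/(s_d/√n) = 4/(6/√10) = 2.108. df = 9, critical t = ±2.262. Fail to reject H₀.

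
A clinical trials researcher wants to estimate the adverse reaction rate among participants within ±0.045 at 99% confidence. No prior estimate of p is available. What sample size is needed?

Conservative approach: use p = 0.5 (maximizes p(1-p) = 0.25). n = z²(0.25)/E² = 2.576²×0.25/0.045² = 819.2 → n = 820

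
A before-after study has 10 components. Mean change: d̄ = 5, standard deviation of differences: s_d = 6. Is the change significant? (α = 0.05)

t = d̄/(s_d/√n) = 5/(6/√10) = 2.635. df = 9, critical t = ±2.262. Reject H₀.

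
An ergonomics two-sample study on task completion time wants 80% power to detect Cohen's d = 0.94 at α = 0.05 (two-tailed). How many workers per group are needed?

z_{α/2} = 1.96, z_β = Φ⁻¹(0.8) = 0.842. For large effect (d = 0.94): n per group = 2(z_{α/2} + z_β)²/d² = 2(1.96 + 0.842)²/0.94² = 17.8 → 18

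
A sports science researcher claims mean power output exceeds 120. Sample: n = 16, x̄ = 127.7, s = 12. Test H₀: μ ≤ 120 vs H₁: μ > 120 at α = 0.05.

t = (127.7 - 120)/(12/√16) = 2.567, df = 15. Critical t = 1.753. Reject H₀.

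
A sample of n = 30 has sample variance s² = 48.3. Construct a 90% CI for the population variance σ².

df = 29. χ²_{0.05} = 42.557, χ²_{0.95} = 17.708. CI for σ² = ((n-1)s²/χ²_{α/2}, (n-1)s²/χ²_{1-α/2}) = (29·48.3/42.557, 29·48.3/17.708) = (32.91, 79.1)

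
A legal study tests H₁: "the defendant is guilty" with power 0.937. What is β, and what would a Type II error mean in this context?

β = 1 - power = 1 - 0.937 = 0.063. A Type II error is failing to reject H₀ when H₀ is false (false negative) — here, failing to conclude that the defendant is guilty when in fact it is true. Consequence: acquitting a guilty person.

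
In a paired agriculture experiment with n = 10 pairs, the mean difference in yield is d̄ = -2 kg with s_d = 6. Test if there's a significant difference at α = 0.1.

t = d̄/(s_d/√n) = -2/(6/√10) = -1.054. df = 9, critical t = ±1.833. Fail to reject H₀.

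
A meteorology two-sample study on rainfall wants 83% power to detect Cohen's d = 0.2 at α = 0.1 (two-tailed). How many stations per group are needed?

z_{α/2} = 1.645, z_β = Φ⁻¹(0.83) = 0.954. For small effect (d = 0.2): n per group = 2(z_{α/2} + z_β)²/d² = 2(1.645 + 0.954)²/0.2² = 337.7 → 338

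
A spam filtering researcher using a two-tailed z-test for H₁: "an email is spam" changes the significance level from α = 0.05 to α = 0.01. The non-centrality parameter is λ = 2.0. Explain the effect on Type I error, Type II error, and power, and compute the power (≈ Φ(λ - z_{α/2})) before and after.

Decreasing α from 0.05 to 0.01:
• Type I error rate decreases (α is the Type I rate by definition).
• Critical value moves from z_{α/2} = 1.96 to 2.576, so power = Φ(λ - z_{α/2}) goes from Φ(2.0 - 1.96) = 0.516 to Φ(2.0 - 2.576) = 0.282.
• Type II error rate β = 1 - power therefore increases (0.484 → 0.718).
Appropriate when false positives are costly — here, a legitimate email is sent to the spam folder and the user misses it.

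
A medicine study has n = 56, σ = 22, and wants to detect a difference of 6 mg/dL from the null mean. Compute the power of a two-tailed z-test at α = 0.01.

SE = σ/√n = 22/√56 = 2.94. Non-centrality λ = d/SE = 6/2.94 = 2.041. Power ≈ Φ(λ - z_{α/2}) = Φ(2.041 - 2.576) = Φ(-0.535) = 0.296.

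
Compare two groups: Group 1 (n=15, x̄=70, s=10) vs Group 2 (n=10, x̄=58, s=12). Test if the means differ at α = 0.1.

Pooled sp = 10.83. t = 2.715, df = 23. Critical t = ±1.714. Reject H₀.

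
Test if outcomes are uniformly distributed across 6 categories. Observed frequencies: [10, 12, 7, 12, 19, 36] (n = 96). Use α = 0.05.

Expected = 16 each. χ² = Σ(O-E)²/E = 34.875. df = 5, critical value = 11.07. Reject H₀.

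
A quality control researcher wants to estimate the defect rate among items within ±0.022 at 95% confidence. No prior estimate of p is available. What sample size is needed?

Conservative approach: use p = 0.5 (maximizes p(1-p) = 0.25). n = z²(0.25)/E² = 1.96²×0.25/0.022² = 1984.3 → n = 1985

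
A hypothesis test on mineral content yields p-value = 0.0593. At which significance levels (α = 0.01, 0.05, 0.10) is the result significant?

p = 0.0593. Significant at: α = 0.1.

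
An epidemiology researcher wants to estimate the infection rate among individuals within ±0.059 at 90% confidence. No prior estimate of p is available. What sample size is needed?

Conservative approach: use p = 0.5 (maximizes p(1-p) = 0.25). n = z²(0.25)/E² = 1.645²×0.25/0.059² = 194.3 → n = 195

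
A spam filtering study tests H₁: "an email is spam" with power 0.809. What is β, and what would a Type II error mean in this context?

β = 1 - power = 1 - 0.809 = 0.191. A Type II error is failing to reject H₀ when H₀ is false (false negative) — here, failing to conclude that an email is spam when in fact it is true. Consequence: a spam email lands in the inbox.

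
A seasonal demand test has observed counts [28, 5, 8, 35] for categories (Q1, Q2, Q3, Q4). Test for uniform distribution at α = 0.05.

Expected = 19 each. χ² = Σ(O-E)²/E = 34.421. df = 3, critical value = 7.815. Reject H₀.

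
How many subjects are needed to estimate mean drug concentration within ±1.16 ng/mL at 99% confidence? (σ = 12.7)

n = (z*σ/E)² = (2.576×12.7/1.16)² = 795.4 → n = 796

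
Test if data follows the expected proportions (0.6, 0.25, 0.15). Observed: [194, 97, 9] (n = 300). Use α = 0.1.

Expected: [180.0, 75.0, 45.0]. χ² = 36.342. df = 2, critical = 4.605. Reject H₀.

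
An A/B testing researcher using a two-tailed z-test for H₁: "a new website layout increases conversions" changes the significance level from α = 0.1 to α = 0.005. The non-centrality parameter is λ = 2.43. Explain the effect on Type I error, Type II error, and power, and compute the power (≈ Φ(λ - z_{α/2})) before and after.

Decreasing α from 0.1 to 0.005:
• Type I error rate decreases (α is the Type I rate by definition).
• Critical value moves from z_{α/2} = 1.645 to 2.807, so power = Φ(λ - z_{α/2}) goes from Φ(2.43 - 1.645) = 0.784 to Φ(2.43 - 2.807) = 0.353.
• Type II error rate β = 1 - power therefore increases (0.216 → 0.647).
Appropriate when false positives are costly — here, rolling out a layout that doesn't actually help — wasted engineering effort.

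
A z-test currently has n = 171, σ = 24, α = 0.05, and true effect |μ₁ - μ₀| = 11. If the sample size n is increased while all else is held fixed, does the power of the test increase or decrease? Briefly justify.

Power increases: a larger n shrinks the standard error σ/√n, moving the sampling distribution under H₁ further from the critical value.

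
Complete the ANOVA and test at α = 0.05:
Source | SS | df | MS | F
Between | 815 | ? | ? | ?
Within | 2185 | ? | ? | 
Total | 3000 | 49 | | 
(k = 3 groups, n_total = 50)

df_between = 2, df_within = 47. MS_between = 407.5, MS_within = 46.49. F = 8.765, F_crit ≈ 3.195. Reject H₀.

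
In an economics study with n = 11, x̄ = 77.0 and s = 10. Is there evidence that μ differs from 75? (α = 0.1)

t = (x̄ - μ₀)/(s/√n) = (77.0 - 75)/(10/√11) = 0.663. df = 10, critical t = ±1.812. Fail to reject H₀.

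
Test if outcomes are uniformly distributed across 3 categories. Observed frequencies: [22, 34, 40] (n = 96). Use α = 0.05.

Expected = 32 each. χ² = Σ(O-E)²/E = 5.25. df = 2, critical value = 5.991. Fail to reject H₀.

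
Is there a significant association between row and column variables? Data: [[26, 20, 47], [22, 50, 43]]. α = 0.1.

χ² = 11.166. df = 2, critical = 4.605. Reject H₀. Variables are dependent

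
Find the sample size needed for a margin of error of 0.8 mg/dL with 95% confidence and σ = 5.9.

n = (z*σ/E)² = (1.96×5.9/0.8)² = 208.9 → n = 209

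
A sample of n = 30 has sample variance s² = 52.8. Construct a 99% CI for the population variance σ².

df = 29. χ²_{0.005} = 52.336, χ²_{0.995} = 13.121. CI for σ² = ((n-1)s²/χ²_{α/2}, (n-1)s²/χ²_{1-α/2}) = (29·52.8/52.336, 29·52.8/13.121) = (29.26, 116.7)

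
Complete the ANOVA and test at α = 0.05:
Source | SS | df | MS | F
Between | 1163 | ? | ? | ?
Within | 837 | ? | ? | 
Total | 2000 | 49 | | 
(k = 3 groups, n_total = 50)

df_between = 2, df_within = 47. MS_between = 581.5, MS_within = 17.81. F = 32.653, F_crit ≈ 3.195. Reject H₀.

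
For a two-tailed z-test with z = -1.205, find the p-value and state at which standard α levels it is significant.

p = 2·P(Z > |-1.205|) = 2·(1 - Φ(1.205)) ≈ 0.2282. Not significant at any standard level.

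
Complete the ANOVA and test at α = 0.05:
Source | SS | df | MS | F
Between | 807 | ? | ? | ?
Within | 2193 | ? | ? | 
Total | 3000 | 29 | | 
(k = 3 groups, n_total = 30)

df_between = 2, df_within = 27. MS_between = 403.5, MS_within = 81.22. F = 4.968, F_crit ≈ 3.354. Reject H₀.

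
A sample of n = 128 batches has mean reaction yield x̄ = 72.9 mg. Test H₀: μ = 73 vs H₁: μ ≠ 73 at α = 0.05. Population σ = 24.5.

z = (x̄ - μ₀)/(σ/√n) = (72.9 - 73)/(24.5/√128) = -0.046. Critical value: ±1.96. Since |-0.046| ≤ 1.96, Fail to reject H₀.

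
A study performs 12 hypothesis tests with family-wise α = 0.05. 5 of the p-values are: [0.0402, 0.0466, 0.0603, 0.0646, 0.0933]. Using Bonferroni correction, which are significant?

Bonferroni α = 0.05/12 = 0.00417. None of the given p-values are significant.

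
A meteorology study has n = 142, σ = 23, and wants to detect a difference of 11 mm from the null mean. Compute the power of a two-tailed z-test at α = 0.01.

SE = σ/√n = 23/√142 = 1.93. Non-centrality λ = d/SE = 11/1.93 = 5.699. Power ≈ Φ(λ - z_{α/2}) = Φ(5.699 - 2.576) = Φ(3.123) = 0.999.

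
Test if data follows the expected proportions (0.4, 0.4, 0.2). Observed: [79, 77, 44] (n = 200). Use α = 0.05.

Expected: [80.0, 80.0, 40.0]. χ² = 0.525. df = 2, critical = 5.991. Fail to reject H₀.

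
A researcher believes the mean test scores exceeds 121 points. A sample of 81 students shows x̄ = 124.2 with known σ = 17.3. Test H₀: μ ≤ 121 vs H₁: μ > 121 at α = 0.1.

z = 1.665. Critical value: 1.28. Reject H₀.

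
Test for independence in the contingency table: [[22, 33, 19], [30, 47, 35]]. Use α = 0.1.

χ² = 0.687. df = 2, critical = 4.605. Fail to reject H₀. No evidence of dependence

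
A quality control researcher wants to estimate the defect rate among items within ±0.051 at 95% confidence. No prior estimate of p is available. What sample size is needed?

Conservative approach: use p = 0.5 (maximizes p(1-p) = 0.25). n = z²(0.25)/E² = 1.96²×0.25/0.051² = 369.2 → n = 370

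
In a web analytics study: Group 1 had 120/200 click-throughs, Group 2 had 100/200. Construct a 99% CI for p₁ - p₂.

p̂₁ = 0.6, p̂₂ = 0.5. Difference = 0.1. CI = (-0.028, 0.228)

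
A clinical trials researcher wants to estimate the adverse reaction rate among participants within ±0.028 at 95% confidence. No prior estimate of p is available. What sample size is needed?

Conservative approach: use p = 0.5 (maximizes p(1-p) = 0.25). n = z²(0.25)/E² = 1.96²×0.25/0.028² = 1225.0 → n = 1225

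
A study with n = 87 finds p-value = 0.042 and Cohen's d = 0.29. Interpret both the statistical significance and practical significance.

Statistically significant (p = 0.042 < 0.05). Cohen's d = 0.29 indicates a small effect size. Both statistical and practical significance should be considered.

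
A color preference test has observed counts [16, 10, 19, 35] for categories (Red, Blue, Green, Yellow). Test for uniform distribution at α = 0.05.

Expected = 20 each. χ² = Σ(O-E)²/E = 17.1. df = 3, critical value = 7.815. Reject H₀.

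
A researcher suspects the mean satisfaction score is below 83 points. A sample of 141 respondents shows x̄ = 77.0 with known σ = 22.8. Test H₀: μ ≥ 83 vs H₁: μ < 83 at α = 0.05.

z = -3.125. Critical value: -1.645. Reject H₀.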